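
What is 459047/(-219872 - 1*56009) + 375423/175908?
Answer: 7607344329/16176558316 ≈ 0.47027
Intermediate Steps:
459047/(-219872 - 1*56009) + 375423/175908 = 459047/(-219872 - 56009) + 375423*(1/175908) = 459047/(-275881) + 125141/58636 = 459047*(-1/275881) + 125141/58636 = -459047/275881 + 125141/58636 = 7607344329/16176558316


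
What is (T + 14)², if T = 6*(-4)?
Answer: 100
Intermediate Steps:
T = -24
(T + 14)² = (-24 + 14)² = (-10)² = 100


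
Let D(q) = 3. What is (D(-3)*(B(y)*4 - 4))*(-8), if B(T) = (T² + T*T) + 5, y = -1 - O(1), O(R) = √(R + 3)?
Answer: -2112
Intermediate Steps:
O(R) = √(3 + R)
y = -3 (y = -1 - √(3 + 1) = -1 - √4 = -1 - 1*2 = -1 - 2 = -3)
B(T) = 5 + 2*T² (B(T) = (T² + T²) + 5 = 2*T² + 5 = 5 + 2*T²)
(D(-3)*(B(y)*4 - 4))*(-8) = (3*((5 + 2*(-3)²)*4 - 4))*(-8) = (3*((5 + 2*9)*4 - 4))*(-8) = (3*((5 + 18)*4 - 4))*(-8) = (3*(23*4 - 4))*(-8) = (3*(92 - 4))*(-8) = (3*88)*(-8) = 264*(-8) = -2112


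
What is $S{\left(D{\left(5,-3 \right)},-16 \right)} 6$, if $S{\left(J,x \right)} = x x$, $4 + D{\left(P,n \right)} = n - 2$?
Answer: $1536$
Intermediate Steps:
$D{\left(P,n \right)} = -6 + n$ ($D{\left(P,n \right)} = -4 + \left(n - 2\right) = -4 + \left(-2 + n\right) = -6 + n$)
$S{\left(J,x \right)} = x^{2}$
$S{\left(D{\left(5,-3 \right)},-16 \right)} 6 = \left(-16\right)^{2} \cdot 6 = 256 \cdot 6 = 1536$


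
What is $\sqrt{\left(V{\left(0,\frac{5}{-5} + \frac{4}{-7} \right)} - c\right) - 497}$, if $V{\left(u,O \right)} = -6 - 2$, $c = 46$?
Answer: $i \sqrt{551} \approx 23.473 i$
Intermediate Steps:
$V{\left(u,O \right)} = -8$
$\sqrt{\left(V{\left(0,\frac{5}{-5} + \frac{4}{-7} \right)} - c\right) - 497} = \sqrt{\left(-8 - 46\right) - 497} = \sqrt{-54 - 497} = \sqrt{-551} = i \sqrt{551}$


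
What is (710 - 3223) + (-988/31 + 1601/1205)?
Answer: -95014024/37355 ≈ -2543.5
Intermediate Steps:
(710 - 3223) + (-988/31 + 1601/1205) = -2513 + (-988*1/31 + 1601*(1/1205)) = -2513 + (-988/31 + 1601/1205) = -2513 - 1140909/37355 = -95014024/37355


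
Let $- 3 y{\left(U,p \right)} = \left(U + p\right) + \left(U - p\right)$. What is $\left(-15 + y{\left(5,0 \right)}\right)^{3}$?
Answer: $- \frac{166375}{27} \approx -6162.0$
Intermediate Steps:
$y{\left(U,p \right)} = - \frac{2 U}{3}$ ($y{\left(U,p \right)} = - \frac{\left(U + p\right) + \left(U - p\right)}{3} = - \frac{2 U}{3}$)
$\left(-15 + y{\left(5,0 \right)}\right)^{3} = \left(-15 - \frac{10}{3}\right)^{3} = \left(- \frac{55}{3}\right)^{3} = - \frac{166375}{27}$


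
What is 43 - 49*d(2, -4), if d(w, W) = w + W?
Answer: 141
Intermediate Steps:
d(w, W) = W + w
43 - 49*d(2, -4) = 43 - 49*(-4 + 2) = 43 - 49*(-2) = 43 + 98 = 141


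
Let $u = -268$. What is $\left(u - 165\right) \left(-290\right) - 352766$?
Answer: $-227196$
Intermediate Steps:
$\left(u - 165\right) \left(-290\right) - 352766 = \left(-268 - 165\right) \left(-290\right) - 352766 = \left(-433\right) \left(-290\right) - 352766 = 125570 - 352766 = -227196$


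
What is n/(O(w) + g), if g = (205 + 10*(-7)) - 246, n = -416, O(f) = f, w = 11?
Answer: 104/25 ≈ 4.1600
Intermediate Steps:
g = -111 (g = (205 - 70) - 246 = 135 - 246 = -111)
n/(O(w) + g) = -416/(11 - 111) = -416/(-100) = -416*(-1/100) = 104/25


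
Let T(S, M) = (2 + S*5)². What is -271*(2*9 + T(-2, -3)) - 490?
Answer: -22712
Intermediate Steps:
T(S, M) = (2 + 5*S)²
-271*(2*9 + T(-2, -3)) - 490 = -271*(2*9 + (2 + 5*(-2))²) - 490 = -271*(18 + (2 - 10)²) - 490 = -271*(18 + (-8)²) - 490 = -271*(18 + 64) - 490 = -271*82 - 490 = -22222 - 490 = -22712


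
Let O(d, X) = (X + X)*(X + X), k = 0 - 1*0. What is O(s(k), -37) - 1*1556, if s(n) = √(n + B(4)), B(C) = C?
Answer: 3920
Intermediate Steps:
k = 0 (k = 0 + 0 = 0)
s(n) = √(4 + n) (s(n) = √(n + 4) = √(4 + n))
O(d, X) = 4*X² (O(d, X) = (2*X)*(2*X) = 4*X²)
O(s(k), -37) - 1*1556 = 4*(-37)² - 1*1556 = 4*1369 - 1556 = 5476 - 1556 = 3920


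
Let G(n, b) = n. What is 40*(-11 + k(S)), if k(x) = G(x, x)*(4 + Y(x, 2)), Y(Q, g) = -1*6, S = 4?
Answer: -760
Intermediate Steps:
Y(Q, g) = -6
k(x) = -2*x (k(x) = x*(4 - 6) = x*(-2) = -2*x)
40*(-11 + k(S)) = 40*(-11 - 2*4) = 40*(-11 - 8) = 40*(-19) = -760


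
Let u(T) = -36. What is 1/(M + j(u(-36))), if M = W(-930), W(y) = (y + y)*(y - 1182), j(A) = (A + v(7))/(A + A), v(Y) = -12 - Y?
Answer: 72/282839095 ≈ 2.5456e-7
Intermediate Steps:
j(A) = (-19 + A)/(2*A) (j(A) = (A + (-12 - 1*7))/(A + A) = (A + (-12 - 7))/((2*A)) = (A - 19)*(1/(2*A)) = (-19 + A)*(1/(2*A)) = (-19 + A)/(2*A))
W(y) = 2*y*(-1182 + y) (W(y) = (2*y)*(-1182 + y) = 2*y*(-1182 + y))
M = 3928320 (M = 2*(-930)*(-1182 - 930) = 2*(-930)*(-2112) = 3928320)
1/(M + j(u(-36))) = 1/(3928320 + (1/2)*(-19 - 36)/(-36)) = 1/(3928320 + (1/2)*(-1/36)*(-55)) = 1/(3928320 + 55/72) = 1/(282839095/72) = 72/282839095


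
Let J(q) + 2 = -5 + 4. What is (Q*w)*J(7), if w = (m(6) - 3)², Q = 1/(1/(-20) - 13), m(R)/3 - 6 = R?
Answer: 7260/29 ≈ 250.34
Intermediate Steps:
m(R) = 18 + 3*R
J(q) = -3 (J(q) = -2 + (-5 + 4) = -2 - 1 = -3)
Q = -20/261 (Q = 1/(-1/20 - 13) = 1/(-261/20) = -20/261 ≈ -0.076628)
w = 1089 (w = ((18 + 3*6) - 3)² = ((18 + 18) - 3)² = (36 - 3)² = 33² = 1089)
(Q*w)*J(7) = -20/261*1089*(-3) = -2420/29*(-3) = 7260/29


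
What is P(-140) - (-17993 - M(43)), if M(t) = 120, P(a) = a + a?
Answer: 17833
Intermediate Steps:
P(a) = 2*a
P(-140) - (-17993 - M(43)) = 2*(-140) - (-17993 - 1*120) = -280 - (-17993 - 120) = -280 - 1*(-18113) = -280 + 18113 = 17833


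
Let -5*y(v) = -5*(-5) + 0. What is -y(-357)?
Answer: 5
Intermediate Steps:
y(v) = -5 (y(v) = -(-5*(-5) + 0)/5 = -(25 + 0)/5 = -⅕*25 = -5)
-y(-357) = -1*(-5) = 5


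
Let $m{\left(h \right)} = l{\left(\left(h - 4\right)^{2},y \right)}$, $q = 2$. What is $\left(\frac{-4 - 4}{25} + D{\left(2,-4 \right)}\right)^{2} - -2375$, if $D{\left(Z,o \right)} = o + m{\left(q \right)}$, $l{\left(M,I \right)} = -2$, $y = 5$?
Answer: $\frac{1509339}{625} \approx 2414.9$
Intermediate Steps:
$m{\left(h \right)} = -2$
$D{\left(Z,o \right)} = -2 + o$ ($D{\left(Z,o \right)} = o - 2 = -2 + o$)
$\left(\frac{-4 - 4}{25} + D{\left(2,-4 \right)}\right)^{2} - -2375 = \left(\frac{-4 - 4}{25} - 6\right)^{2} - -2375 = \left(\left(-8\right) \frac{1}{25} - 6\right)^{2} + 2375 = \left(- \frac{8}{25} - 6\right)^{2} + 2375 = \left(- \frac{158}{25}\right)^{2} + 2375 = \frac{24964}{625} + 2375 = \frac{1509339}{625}$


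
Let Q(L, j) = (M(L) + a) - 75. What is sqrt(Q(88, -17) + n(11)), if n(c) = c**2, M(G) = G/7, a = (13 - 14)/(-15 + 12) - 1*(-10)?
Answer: sqrt(30387)/21 ≈ 8.3009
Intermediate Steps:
a = 31/3 (a = -1/(-3) + 10 = -1*(-1/3) + 10 = 1/3 + 10 = 31/3 ≈ 10.333)
M(G) = G/7 (M(G) = G*(1/7) = G/7)
Q(L, j) = -194/3 + L/7 (Q(L, j) = (L/7 + 31/3) - 75 = (31/3 + L/7) - 75 = -194/3 + L/7)
sqrt(Q(88, -17) + n(11)) = sqrt((-194/3 + (1/7)*88) + 11**2) = sqrt((-194/3 + 88/7) + 121) = sqrt(-1094/21 + 121) = sqrt(1447/21) = sqrt(30387)/21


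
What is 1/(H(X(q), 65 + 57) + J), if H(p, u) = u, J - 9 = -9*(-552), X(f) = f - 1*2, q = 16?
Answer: 1/5099 ≈ 0.00019612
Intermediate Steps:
X(f) = -2 + f (X(f) = f - 2 = -2 + f)
J = 4977 (J = 9 - 9*(-552) = 9 + 4968 = 4977)
1/(H(X(q), 65 + 57) + J) = 1/((65 + 57) + 4977) = 1/(122 + 4977) = 1/5099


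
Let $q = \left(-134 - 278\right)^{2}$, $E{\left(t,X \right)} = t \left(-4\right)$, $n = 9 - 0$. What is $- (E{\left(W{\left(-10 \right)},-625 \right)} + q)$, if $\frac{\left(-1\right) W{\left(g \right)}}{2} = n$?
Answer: $-169816$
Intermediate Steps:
$n = 9$ ($n = 9 + 0 = 9$)
$W{\left(g \right)} = -18$ ($W{\left(g \right)} = \left(-2\right) 9 = -18$)
$E{\left(t,X \right)} = - 4 t$
$q = 169744$ ($q = \left(-412\right)^{2} = 169744$)
$- (E{\left(W{\left(-10 \right)},-625 \right)} + q) = - (\left(-4\right) \left(-18\right) + 169744) = - (72 + 169744) = \left(-1\right) 169816 = -169816$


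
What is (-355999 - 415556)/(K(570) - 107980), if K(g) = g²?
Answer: -154311/43384 ≈ -3.5569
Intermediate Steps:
(-355999 - 415556)/(K(570) - 107980) = (-355999 - 415556)/(570² - 107980) = -771555/(324900 - 107980) = -771555/216920 = -771555*1/216920 = -154311/43384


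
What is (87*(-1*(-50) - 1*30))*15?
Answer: 26100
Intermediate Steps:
(87*(-1*(-50) - 1*30))*15 = (87*(50 - 30))*15 = (87*20)*15 = 1740*15 = 26100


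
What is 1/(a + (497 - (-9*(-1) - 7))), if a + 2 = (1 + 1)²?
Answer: 1/497 ≈ 0.0020121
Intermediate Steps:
a = 2 (a = -2 + (1 + 1)² = -2 + 2² = -2 + 4 = 2)
1/(a + (497 - (-9*(-1) - 7))) = 1/(2 + (497 - (-9*(-1) - 7))) = 1/(2 + (497 - (9 - 7))) = 1/(2 + (497 - 1*2)) = 1/(2 + (497 - 2)) = 1/(2 + 495) = 1/497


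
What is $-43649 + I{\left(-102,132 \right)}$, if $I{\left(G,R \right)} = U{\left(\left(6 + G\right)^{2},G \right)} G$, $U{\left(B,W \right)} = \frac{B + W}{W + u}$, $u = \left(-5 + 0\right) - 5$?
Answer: $- \frac{141395}{4} \approx -35349.0$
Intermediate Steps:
$u = -10$ ($u = -5 - 5 = -10$)
$U{\left(B,W \right)} = \frac{B + W}{-10 + W}$ ($U{\left(B,W \right)} = \frac{B + W}{W - 10} = \frac{B + W}{-10 + W}$)
$I{\left(G,R \right)} = \frac{G \left(G + \left(6 + G\right)^{2}\right)}{-10 + G}$ ($I{\left(G,R \right)} = \frac{\left(6 + G\right)^{2} + G}{-10 + G} G = \frac{G + \left(6 + G\right)^{2}}{-10 + G} G = \frac{G \left(G + \left(6 + G\right)^{2}\right)}{-10 + G}$)
$-43649 + I{\left(-102,132 \right)} = -43649 - \frac{102 \left(-102 + \left(6 - 102\right)^{2}\right)}{-10 - 102} = -43649 - \frac{102 \left(-102 + \left(-96\right)^{2}\right)}{-112} = -43649 - - \frac{51 \left(-102 + 9216\right)}{56} = -43649 - \left(- \frac{51}{56}\right) 9114 = -43649 + \frac{33201}{4} = - \frac{141395}{4}$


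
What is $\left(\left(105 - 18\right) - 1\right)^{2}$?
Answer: $7396$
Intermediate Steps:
$\left(\left(105 - 18\right) - 1\right)^{2} = \left(87 - 1\right)^{2} = 86^{2} = 7396$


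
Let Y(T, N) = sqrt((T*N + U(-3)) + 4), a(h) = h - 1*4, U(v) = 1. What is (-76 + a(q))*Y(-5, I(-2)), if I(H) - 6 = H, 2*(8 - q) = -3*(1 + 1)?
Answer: -69*I*sqrt(15) ≈ -267.24*I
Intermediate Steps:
q = 11 (q = 8 - (-3)*(1 + 1)/2 = 8 - (-3)*2/2 = 8 - 1/2*(-6) = 8 + 3 = 11)
I(H) = 6 + H
a(h) = -4 + h (a(h) = h - 4 = -4 + h)
Y(T, N) = sqrt(5 + N*T) (Y(T, N) = sqrt((T*N + 1) + 4) = sqrt((N*T + 1) + 4) = sqrt((1 + N*T) + 4) = sqrt(5 + N*T))
(-76 + a(q))*Y(-5, I(-2)) = (-76 + (-4 + 11))*sqrt(5 + (6 - 2)*(-5)) = (-76 + 7)*sqrt(5 + 4*(-5)) = -69*sqrt(5 - 20) = -69*I*sqrt(15)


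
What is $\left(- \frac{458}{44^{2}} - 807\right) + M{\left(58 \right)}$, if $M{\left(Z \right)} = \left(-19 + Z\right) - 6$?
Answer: $- \frac{749461}{968} \approx -774.24$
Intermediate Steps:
$M{\left(Z \right)} = -25 + Z$
$\left(- \frac{458}{44^{2}} - 807\right) + M{\left(58 \right)} = \left(- \frac{458}{44^{2}} - 807\right) + \left(-25 + 58\right) = \left(- \frac{458}{1936} - 807\right) + 33 = \left(\left(-458\right) \frac{1}{1936} - 807\right) + 33 = \left(- \frac{229}{968} - 807\right) + 33 = - \frac{781405}{968} + 33 = - \frac{749461}{968}$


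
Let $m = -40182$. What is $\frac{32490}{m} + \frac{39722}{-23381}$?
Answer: $- \frac{392626349}{156582557} \approx -2.5075$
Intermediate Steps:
$\frac{32490}{m} + \frac{39722}{-23381} = \frac{32490}{-40182} + \frac{39722}{-23381} = 32490 \left(- \frac{1}{40182}\right) + 39722 \left(- \frac{1}{23381}\right) = - \frac{5415}{6697} - \frac{39722}{23381} = - \frac{392626349}{156582557}$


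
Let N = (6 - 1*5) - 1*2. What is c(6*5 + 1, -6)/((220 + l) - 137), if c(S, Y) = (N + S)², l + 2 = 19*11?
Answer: 90/29 ≈ 3.1034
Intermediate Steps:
N = -1 (N = (6 - 5) - 2 = 1 - 2 = -1)
l = 207 (l = -2 + 19*11 = -2 + 209 = 207)
c(S, Y) = (-1 + S)²
c(6*5 + 1, -6)/((220 + l) - 137) = (-1 + (6*5 + 1))²/((220 + 207) - 137) = (-1 + (30 + 1))²/(427 - 137) = (-1 + 31)²/290 = 30²*(1/290) = 900*(1/290) = 90/29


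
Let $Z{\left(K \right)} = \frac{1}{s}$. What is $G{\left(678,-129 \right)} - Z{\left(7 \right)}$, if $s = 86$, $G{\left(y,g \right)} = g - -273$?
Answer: $\frac{12383}{86} \approx 143.99$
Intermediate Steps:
$G{\left(y,g \right)} = 273 + g$ ($G{\left(y,g \right)} = g + 273 = 273 + g$)
$Z{\left(K \right)} = \frac{1}{86}$
$G{\left(678,-129 \right)} - Z{\left(7 \right)} = \left(273 - 129\right) - \frac{1}{86} = 144 - \frac{1}{86} = \frac{12383}{86}$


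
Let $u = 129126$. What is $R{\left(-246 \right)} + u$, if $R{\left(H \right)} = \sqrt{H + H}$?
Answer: $129126 + 2 i \sqrt{123} \approx 1.2913 \cdot 10^{5} + 22.181 i$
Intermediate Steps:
$R{\left(H \right)} = \sqrt{2} \sqrt{H}$ ($R{\left(H \right)} = \sqrt{2 H} = \sqrt{2} \sqrt{H}$)
$R{\left(-246 \right)} + u = \sqrt{2} \sqrt{-246} + 129126 = \sqrt{2} i \sqrt{246} + 129126 = 2 i \sqrt{123} + 129126 = 129126 + 2 i \sqrt{123}$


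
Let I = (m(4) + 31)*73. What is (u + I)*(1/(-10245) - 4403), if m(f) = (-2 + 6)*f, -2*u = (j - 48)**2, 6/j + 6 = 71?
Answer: -435185493059072/43285125 ≈ -1.0054e+7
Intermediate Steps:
j = 6/65 (j = 6/(-6 + 71) = 6/65 ≈ 0.092308)
u = -4848498/4225 (u = -(6/65 - 48)**2/2 = -(-3114/65)**2/2 = -1/2*9696996/4225 = -4848498/4225 ≈ -1147.6)
m(f) = 4*f
I = 3431 (I = (4*4 + 31)*73 = (16 + 31)*73 = 47*73 = 3431)
(u + I)*(1/(-10245) - 4403) = (-4848498/4225 + 3431)*(1/(-10245) - 4403) = 9647477*(-1/10245 - 4403)/4225 = (9647477/4225)*(-45108736/10245) = -435185493059072/43285125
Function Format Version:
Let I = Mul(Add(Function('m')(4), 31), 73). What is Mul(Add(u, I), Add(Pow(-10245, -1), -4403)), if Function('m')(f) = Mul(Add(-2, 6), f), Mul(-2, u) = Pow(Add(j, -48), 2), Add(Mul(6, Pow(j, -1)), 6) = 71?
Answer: Rational(-435185493059072, 43285125) ≈ -1.0054e+7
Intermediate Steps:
j = Rational(6, 65) (j = Mul(6, Pow(Add(-6, 71), -1)) = Mul(6, Pow(65, -1)) = Mul(6, Rational(1, 65)) = Rational(6, 65) ≈ 0.092308)
u = Rational(-4848498, 4225) (u = Mul(Rational(-1, 2), Pow(Add(Rational(6, 65), -48), 2)) = Mul(Rational(-1, 2), Pow(Rational(-3114, 65), 2)) = Mul(Rational(-1, 2), Rational(9696996, 4225)) = Rational(-4848498, 4225) ≈ -1147.6)
Function('m')(f) = Mul(4, f)
I = 3431 (I = Mul(Add(Mul(4, 4), 31), 73) = Mul(Add(16, 31), 73) = Mul(47, 73) = 3431)
Mul(Add(u, I), Add(Pow(-10245, -1), -4403)) = Mul(Add(Rational(-4848498, 4225), 3431), Add(Pow(-10245, -1), -4403)) = Mul(Rational(9647477, 4225), Add(Rational(-1, 10245), -4403)) = Mul(Rational(9647477, 4225), Rational(-45108736, 10245)) = Rational(-435185493059072, 43285125)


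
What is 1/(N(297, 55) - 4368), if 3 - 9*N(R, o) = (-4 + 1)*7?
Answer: -3/13096 ≈ -0.00022908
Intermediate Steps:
N(R, o) = 8/3 (N(R, o) = ⅓ - (-4 + 1)*7/9 = ⅓ - (-1)*7/3 = ⅓ - ⅑*(-21) = ⅓ + 7/3 = 8/3)
1/(N(297, 55) - 4368) = 1/(8/3 - 4368) = 1/(-13096/3) = -3/13096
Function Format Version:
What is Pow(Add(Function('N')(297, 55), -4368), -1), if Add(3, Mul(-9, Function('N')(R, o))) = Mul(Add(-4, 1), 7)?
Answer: Rational(-3, 13096) ≈ -0.00022908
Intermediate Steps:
Function('N')(R, o) = Rational(8, 3) (Function('N')(R, o) = Add(Rational(1, 3), Mul(Rational(-1, 9), Mul(Add(-4, 1), 7))) = Add(Rational(1, 3), Mul(Rational(-1, 9), Mul(-3, 7))) = Add(Rational(1, 3), Mul(Rational(-1, 9), -21)) = Add(Rational(1, 3), Rational(7, 3)) = Rational(8, 3))
Pow(Add(Function('N')(297, 55), -4368), -1) = Pow(Add(Rational(8, 3), -4368), -1) = Pow(Rational(-13096, 3), -1) = Rational(-3, 13096)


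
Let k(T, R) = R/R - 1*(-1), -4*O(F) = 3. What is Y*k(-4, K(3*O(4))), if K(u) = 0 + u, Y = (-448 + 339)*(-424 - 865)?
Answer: 281002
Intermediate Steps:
O(F) = -¾ (O(F) = -¼*3 = -¾)
Y = 140501 (Y = -109*(-1289) = 140501)
K(u) = u
k(T, R) = 2 (k(T, R) = 1 + 1 = 2)
Y*k(-4, K(3*O(4))) = 140501*2 = 281002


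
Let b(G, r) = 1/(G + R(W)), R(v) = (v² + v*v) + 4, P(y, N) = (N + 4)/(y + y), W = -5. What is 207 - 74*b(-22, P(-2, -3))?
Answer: 3275/16 ≈ 204.69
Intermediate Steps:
P(y, N) = (4 + N)/(2*y) (P(y, N) = (4 + N)/((2*y)) = (4 + N)*(1/(2*y)) = (4 + N)/(2*y))
R(v) = 4 + 2*v² (R(v) = (v² + v²) + 4 = 2*v² + 4 = 4 + 2*v²)
b(G, r) = 1/(54 + G) (b(G, r) = 1/(G + (4 + 2*(-5)²)) = 1/(G + (4 + 2*25)) = 1/(G + (4 + 50)) = 1/(G + 54) = 1/(54 + G))
207 - 74*b(-22, P(-2, -3)) = 207 - 74/(54 - 22) = 207 - 74/32 = 207 - 74*1/32 = 207 - 37/16 = 3275/16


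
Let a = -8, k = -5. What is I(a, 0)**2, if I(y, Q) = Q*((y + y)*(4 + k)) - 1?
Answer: 1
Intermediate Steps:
I(y, Q) = -1 - 2*Q*y (I(y, Q) = Q*((y + y)*(4 - 5)) - 1 = Q*((2*y)*(-1)) - 1 = Q*(-2*y) - 1 = -2*Q*y - 1 = -1 - 2*Q*y)
I(a, 0)**2 = (-1 - 2*0*(-8))**2 = (-1 + 0)**2 = (-1)**2 = 1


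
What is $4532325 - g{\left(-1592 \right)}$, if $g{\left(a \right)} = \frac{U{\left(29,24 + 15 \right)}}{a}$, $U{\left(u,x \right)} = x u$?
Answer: $\frac{7215462531}{1592} \approx 4.5323 \cdot 10^{6}$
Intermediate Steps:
$U{\left(u,x \right)} = u x$
$g{\left(a \right)} = \frac{1131}{a}$ ($g{\left(a \right)} = \frac{29 \left(24 + 15\right)}{a} = \frac{29 \cdot 39}{a} = \frac{1131}{a}$)
$4532325 - g{\left(-1592 \right)} = 4532325 - \frac{1131}{-1592} = 4532325 - 1131 \left(- \frac{1}{1592}\right) = 4532325 - - \frac{1131}{1592} = 4532325 + \frac{1131}{1592} = \frac{7215462531}{1592}$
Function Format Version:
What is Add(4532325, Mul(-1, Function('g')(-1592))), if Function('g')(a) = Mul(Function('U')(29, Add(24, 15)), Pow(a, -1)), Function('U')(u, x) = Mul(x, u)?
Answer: Rational(7215462531, 1592) ≈ 4.5323e+6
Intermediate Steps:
Function('U')(u, x) = Mul(u, x)
Function('g')(a) = Mul(1131, Pow(a, -1)) (Function('g')(a) = Mul(Mul(29, Add(24, 15)), Pow(a, -1)) = Mul(Mul(29, 39), Pow(a, -1)) = Mul(1131, Pow(a, -1)))
Add(4532325, Mul(-1, Function('g')(-1592))) = Add(4532325, Mul(-1, Mul(1131, Pow(-1592, -1)))) = Add(4532325, Mul(-1, Mul(1131, Rational(-1, 1592)))) = Add(4532325, Mul(-1, Rational(-1131, 1592))) = Add(4532325, Rational(1131, 1592)) = Rational(7215462531, 1592)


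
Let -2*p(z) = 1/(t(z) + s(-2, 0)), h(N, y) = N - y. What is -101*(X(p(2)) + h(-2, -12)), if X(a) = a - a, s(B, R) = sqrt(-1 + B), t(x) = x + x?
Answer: -1010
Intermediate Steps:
t(x) = 2*x
p(z) = -1/(2*(2*z + I*sqrt(3))) (p(z) = -1/(2*(2*z + sqrt(-1 - 2))) = -1/(2*(2*z + sqrt(-3))) = -1/(2*(2*z + I*sqrt(3))))
X(a) = 0
-101*(X(p(2)) + h(-2, -12)) = -101*(0 + (-2 - 1*(-12))) = -101*(0 + (-2 + 12)) = -101*(0 + 10) = -101*10 = -1010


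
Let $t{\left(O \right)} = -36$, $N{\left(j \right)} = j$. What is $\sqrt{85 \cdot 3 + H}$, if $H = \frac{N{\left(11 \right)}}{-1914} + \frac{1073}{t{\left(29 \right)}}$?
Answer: $\frac{\sqrt{6817813}}{174} \approx 15.006$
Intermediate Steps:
$H = - \frac{31123}{1044}$ ($H = \frac{11}{-1914} + \frac{1073}{-36} = 11 \left(- \frac{1}{1914}\right) + 1073 \left(- \frac{1}{36}\right) = - \frac{1}{174} - \frac{1073}{36} = - \frac{31123}{1044} \approx -29.811$)
$\sqrt{85 \cdot 3 + H} = \sqrt{85 \cdot 3 - \frac{31123}{1044}} = \sqrt{255 - \frac{31123}{1044}} = \sqrt{\frac{235097}{1044}} = \frac{\sqrt{6817813}}{174}$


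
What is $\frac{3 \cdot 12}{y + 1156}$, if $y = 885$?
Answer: $\frac{36}{2041} \approx 0.017638$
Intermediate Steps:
$\frac{3 \cdot 12}{y + 1156} = \frac{3 \cdot 12}{885 + 1156} = \frac{36}{2041}$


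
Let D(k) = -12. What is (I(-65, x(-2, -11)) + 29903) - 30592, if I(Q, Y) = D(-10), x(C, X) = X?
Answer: -701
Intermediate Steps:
I(Q, Y) = -12
(I(-65, x(-2, -11)) + 29903) - 30592 = (-12 + 29903) - 30592 = 29891 - 30592 = -701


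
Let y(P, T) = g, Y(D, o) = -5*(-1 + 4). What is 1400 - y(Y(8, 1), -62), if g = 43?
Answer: 1357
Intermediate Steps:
Y(D, o) = -15 (Y(D, o) = -5*3 = -15)
y(P, T) = 43
1400 - y(Y(8, 1), -62) = 1400 - 1*43 = 1400 - 43 = 1357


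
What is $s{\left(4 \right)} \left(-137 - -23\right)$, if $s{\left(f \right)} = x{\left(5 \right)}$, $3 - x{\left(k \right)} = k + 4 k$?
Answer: $2508$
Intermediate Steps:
$x{\left(k \right)} = 3 - 5 k$ ($x{\left(k \right)} = 3 - \left(k + 4 k\right) = 3 - 5 k$)
$s{\left(f \right)} = -22$ ($s{\left(f \right)} = 3 - 25 = -22$)
$s{\left(4 \right)} \left(-137 - -23\right) = - 22 \left(-137 - -23\right) = - 22 \left(-137 + 23\right) = \left(-22\right) \left(-114\right) = 2508$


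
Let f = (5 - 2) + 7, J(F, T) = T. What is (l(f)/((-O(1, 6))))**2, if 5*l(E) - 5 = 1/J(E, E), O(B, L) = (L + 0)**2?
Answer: 289/360000 ≈ 0.00080278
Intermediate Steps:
O(B, L) = L**2
f = 10 (f = 3 + 7 = 10)
l(E) = 1 + 1/(5*E)
(l(f)/((-O(1, 6))))**2 = (((1/5 + 10)/10)/((-1*6**2)))**2 = (((1/10)*(51/5))/((-1*36)))**2 = ((51/50)/(-36))**2 = ((51/50)*(-1/36))**2 = (-17/600)**2 = 289/360000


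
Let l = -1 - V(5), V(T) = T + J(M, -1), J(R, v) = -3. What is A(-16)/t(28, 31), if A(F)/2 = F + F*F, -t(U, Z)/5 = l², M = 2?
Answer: -32/3 ≈ -10.667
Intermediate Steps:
V(T) = -3 + T (V(T) = T - 3 = -3 + T)
l = -3 (l = -1 - (-3 + 5) = -1 - 1*2 = -1 - 2 = -3)
t(U, Z) = -45 (t(U, Z) = -5*(-3)² = -5*9 = -45)
A(F) = 2*F + 2*F² (A(F) = 2*(F + F*F) = 2*(F + F²) = 2*F + 2*F²)
A(-16)/t(28, 31) = (2*(-16)*(1 - 16))/(-45) = (2*(-16)*(-15))*(-1/45) = 480*(-1/45) = -32/3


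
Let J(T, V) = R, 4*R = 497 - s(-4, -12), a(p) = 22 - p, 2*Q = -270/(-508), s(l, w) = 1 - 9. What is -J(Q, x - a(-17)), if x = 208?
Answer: -505/4 ≈ -126.25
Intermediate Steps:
s(l, w) = -8
Q = 135/508 (Q = (-270/(-508))/2 = (-270*(-1/508))/2 = (½)*(135/254) = 135/508 ≈ 0.26575)
R = 505/4 (R = (497 - 1*(-8))/4 = (497 + 8)/4 = (¼)*505 = 505/4 ≈ 126.25)
J(T, V) = 505/4
-J(Q, x - a(-17)) = -1*505/4 = -505/4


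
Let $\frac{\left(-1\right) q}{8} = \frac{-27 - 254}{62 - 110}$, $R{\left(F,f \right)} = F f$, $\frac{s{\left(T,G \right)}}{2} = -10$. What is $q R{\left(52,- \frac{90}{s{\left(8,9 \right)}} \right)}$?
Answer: $-10959$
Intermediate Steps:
$s{\left(T,G \right)} = -20$ ($s{\left(T,G \right)} = 2 \left(-10\right) = -20$)
$q = - \frac{281}{6}$ ($q = - 8 \frac{-27 - 254}{62 - 110} = - 8 \left(- \frac{281}{-48}\right) = - 8 \left(\left(-281\right) \left(- \frac{1}{48}\right)\right) = \left(-8\right) \frac{281}{48} = - \frac{281}{6} \approx -46.833$)
$q R{\left(52,- \frac{90}{s{\left(8,9 \right)}} \right)} = - \frac{281 \cdot 52 \left(- \frac{90}{-20}\right)}{6} = - \frac{281 \cdot 52 \left(\left(-90\right) \left(- \frac{1}{20}\right)\right)}{6} = - \frac{281 \cdot 52 \cdot \frac{9}{2}}{6} = \left(- \frac{281}{6}\right) 234 = -10959$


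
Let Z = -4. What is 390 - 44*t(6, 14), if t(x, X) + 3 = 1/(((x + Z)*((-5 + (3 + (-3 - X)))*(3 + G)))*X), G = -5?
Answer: 138841/266 ≈ 521.96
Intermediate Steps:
t(x, X) = -3 + 1/(X*(-4 + x)*(10 + 2*X)) (t(x, X) = -3 + 1/(((x - 4)*((-5 + (3 + (-3 - X)))*(3 - 5)))*X) = -3 + 1/(((-4 + x)*((-5 - X)*(-2)))*X) = -3 + 1/(((-4 + x)*(10 + 2*X))*X) = -3 + 1/(X*(-4 + x)*(10 + 2*X)))
390 - 44*t(6, 14) = 390 - 22*(1 + 24*14² + 120*14 - 30*14*6 - 6*6*14²)/(14*(-20 - 4*14 + 5*6 + 14*6)) = 390 - 22*(1 + 24*196 + 1680 - 2520 - 6*6*196)/(14*(-20 - 56 + 30 + 84)) = 390 - 22*(1 + 4704 + 1680 - 2520 - 7056)/(14*38) = 390 - 22*(-3191)/(14*38) = 390 - 44*(-3191/1064) = 390 + 35101/266 = 138841/266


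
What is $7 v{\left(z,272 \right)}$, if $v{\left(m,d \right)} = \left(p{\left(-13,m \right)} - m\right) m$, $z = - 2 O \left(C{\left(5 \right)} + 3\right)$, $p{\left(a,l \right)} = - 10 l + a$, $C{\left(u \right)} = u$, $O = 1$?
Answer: $-18256$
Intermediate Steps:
$p{\left(a,l \right)} = a - 10 l$
$z = -16$ ($z = - 2 \cdot 1 \left(5 + 3\right) = - 2 \cdot 1 \cdot 8 = \left(-2\right) 8 = -16$)
$v{\left(m,d \right)} = m \left(-13 - 11 m\right)$ ($v{\left(m,d \right)} = \left(\left(-13 - 10 m\right) - m\right) m = \left(-13 - 11 m\right) m = m \left(-13 - 11 m\right)$)
$7 v{\left(z,272 \right)} = 7 \left(\left(-1\right) \left(-16\right) \left(13 + 11 \left(-16\right)\right)\right) = 7 \left(\left(-1\right) \left(-16\right) \left(13 - 176\right)\right) = 7 \left(\left(-1\right) \left(-16\right) \left(-163\right)\right) = 7 \left(-2608\right) = -18256$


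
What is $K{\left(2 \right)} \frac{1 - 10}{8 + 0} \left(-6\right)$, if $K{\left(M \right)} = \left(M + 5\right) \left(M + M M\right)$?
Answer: $\frac{567}{2} \approx 283.5$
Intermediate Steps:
$K{\left(M \right)} = \left(5 + M\right) \left(M + M^{2}\right)$
$K{\left(2 \right)} \frac{1 - 10}{8 + 0} \left(-6\right) = 2 \left(5 + 2^{2} + 6 \cdot 2\right) \frac{1 - 10}{8 + 0} \left(-6\right) = 2 \left(5 + 4 + 12\right) \left(- \frac{9}{8}\right) \left(-6\right) = 2 \cdot 21 \left(\left(-9\right) \frac{1}{8}\right) \left(-6\right) = 42 \left(- \frac{9}{8}\right) \left(-6\right) = \left(- \frac{189}{4}\right) \left(-6\right) = \frac{567}{2}$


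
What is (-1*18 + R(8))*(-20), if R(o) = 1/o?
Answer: 715/2 ≈ 357.50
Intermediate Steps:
R(o) = 1/o
(-1*18 + R(8))*(-20) = (-1*18 + 1/8)*(-20) = (-18 + ⅛)*(-20) = -143/8*(-20) = 715/2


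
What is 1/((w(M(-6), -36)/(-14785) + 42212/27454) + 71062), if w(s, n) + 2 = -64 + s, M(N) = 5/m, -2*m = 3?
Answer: 608861085/43267825434116 ≈ 1.4072e-5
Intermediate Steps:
m = -3/2 (m = -½*3 = -3/2 ≈ -1.5000)
M(N) = -10/3 (M(N) = 5/(-3/2) = 5*(-⅔) = -10/3)
w(s, n) = -66 + s (w(s, n) = -2 + (-64 + s) = -66 + s)
1/((w(M(-6), -36)/(-14785) + 42212/27454) + 71062) = 1/(((-66 - 10/3)/(-14785) + 42212/27454) + 71062) = 1/((-208/3*(-1/14785) + 42212*(1/27454)) + 71062) = 1/((208/44355 + 21106/13727) + 71062) = 1/(939011846/608861085 + 71062) = 1/(43267825434116/608861085) = 608861085/43267825434116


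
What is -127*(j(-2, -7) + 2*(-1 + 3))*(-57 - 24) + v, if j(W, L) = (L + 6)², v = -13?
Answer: 51422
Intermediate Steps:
j(W, L) = (6 + L)²
-127*(j(-2, -7) + 2*(-1 + 3))*(-57 - 24) + v = -127*((6 - 7)² + 2*(-1 + 3))*(-57 - 24) - 13 = -127*((-1)² + 2*2)*(-81) - 13 = -127*(1 + 4)*(-81) - 13 = -635*(-81) - 13 = -127*(-405) - 13 = 51435 - 13 = 51422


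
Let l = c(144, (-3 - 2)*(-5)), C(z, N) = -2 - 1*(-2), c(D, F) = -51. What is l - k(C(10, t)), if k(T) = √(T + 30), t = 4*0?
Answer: -51 - √30 ≈ -56.477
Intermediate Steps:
t = 0
C(z, N) = 0 (C(z, N) = -2 + 2 = 0)
k(T) = √(30 + T)
l = -51
l - k(C(10, t)) = -51 - √(30 + 0) = -51 - √30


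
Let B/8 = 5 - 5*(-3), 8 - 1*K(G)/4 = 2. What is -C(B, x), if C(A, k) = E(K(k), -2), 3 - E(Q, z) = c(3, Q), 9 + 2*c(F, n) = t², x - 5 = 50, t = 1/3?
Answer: -67/9 ≈ -7.4444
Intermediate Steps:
K(G) = 24 (K(G) = 32 - 4*2 = 32 - 8 = 24)
t = ⅓ ≈ 0.33333
x = 55 (x = 5 + 50 = 55)
c(F, n) = -40/9 (c(F, n) = -9/2 + (⅓)²/2 = -9/2 + (½)*(⅑) = -9/2 + 1/18 = -40/9)
B = 160 (B = 8*(5 - 5*(-3)) = 8*(5 + 15) = 8*20 = 160)
E(Q, z) = 67/9 (E(Q, z) = 3 - 1*(-40/9) = 3 + 40/9 = 67/9)
C(A, k) = 67/9
-C(B, x) = -1*67/9 = -67/9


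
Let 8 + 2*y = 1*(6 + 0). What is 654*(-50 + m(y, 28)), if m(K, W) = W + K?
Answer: -15042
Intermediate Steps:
y = -1 (y = -4 + (1*(6 + 0))/2 = -4 + (1*6)/2 = -4 + (½)*6 = -4 + 3 = -1)
m(K, W) = K + W
654*(-50 + m(y, 28)) = 654*(-50 + (-1 + 28)) = 654*(-50 + 27) = 654*(-23) = -15042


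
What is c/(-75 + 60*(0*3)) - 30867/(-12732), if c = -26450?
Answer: 4521019/12732 ≈ 355.09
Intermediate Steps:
c/(-75 + 60*(0*3)) - 30867/(-12732) = -26450/(-75 + 60*(0*3)) - 30867/(-12732) = -26450/(-75 + 60*0) - 30867*(-1/12732) = -26450/(-75 + 0) + 10289/4244 = -26450/(-75) + 10289/4244 = -26450*(-1/75) + 10289/4244 = 1058/3 + 10289/4244 = 4521019/12732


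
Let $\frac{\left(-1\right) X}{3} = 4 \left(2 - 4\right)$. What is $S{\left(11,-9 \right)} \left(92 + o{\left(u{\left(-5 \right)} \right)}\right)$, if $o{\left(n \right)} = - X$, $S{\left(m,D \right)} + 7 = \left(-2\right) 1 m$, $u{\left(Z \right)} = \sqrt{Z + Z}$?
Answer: $-1972$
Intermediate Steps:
$X = 24$ ($X = - 3 \cdot 4 \left(2 - 4\right) = - 3 \cdot 4 \left(-2\right) = \left(-3\right) \left(-8\right) = 24$)
$u{\left(Z \right)} = \sqrt{2} \sqrt{Z}$ ($u{\left(Z \right)} = \sqrt{2 Z} = \sqrt{2} \sqrt{Z}$)
$S{\left(m,D \right)} = -7 - 2 m$ ($S{\left(m,D \right)} = -7 + \left(-2\right) 1 m = -7 - 2 m$)
$o{\left(n \right)} = -24$ ($o{\left(n \right)} = \left(-1\right) 24 = -24$)
$S{\left(11,-9 \right)} \left(92 + o{\left(u{\left(-5 \right)} \right)}\right) = \left(-7 - 22\right) \left(92 - 24\right) = \left(-7 - 22\right) 68 = \left(-29\right) 68 = -1972$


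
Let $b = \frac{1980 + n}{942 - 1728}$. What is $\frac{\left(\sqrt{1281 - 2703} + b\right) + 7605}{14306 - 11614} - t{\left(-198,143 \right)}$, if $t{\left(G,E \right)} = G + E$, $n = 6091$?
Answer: $\frac{122344619}{2115912} + \frac{3 i \sqrt{158}}{2692} \approx 57.821 + 0.014008 i$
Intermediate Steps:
$b = - \frac{8071}{786}$ ($b = \frac{1980 + 6091}{942 - 1728} = \frac{8071}{-786} = 8071 \left(- \frac{1}{786}\right) = - \frac{8071}{786} \approx -10.268$)
$t{\left(G,E \right)} = E + G$
$\frac{\left(\sqrt{1281 - 2703} + b\right) + 7605}{14306 - 11614} - t{\left(-198,143 \right)} = \frac{\left(\sqrt{1281 - 2703} - \frac{8071}{786}\right) + 7605}{14306 - 11614} - \left(143 - 198\right) = \frac{\left(\sqrt{-1422} - \frac{8071}{786}\right) + 7605}{2692} - -55 = \left(\left(3 i \sqrt{158} - \frac{8071}{786}\right) + 7605\right) \frac{1}{2692} + 55 = \left(\left(- \frac{8071}{786} + 3 i \sqrt{158}\right) + 7605\right) \frac{1}{2692} + 55 = \left(\frac{5969459}{786} + 3 i \sqrt{158}\right) \frac{1}{2692} + 55 = \left(\frac{5969459}{2115912} + \frac{3 i \sqrt{158}}{2692}\right) + 55 = \frac{122344619}{2115912} + \frac{3 i \sqrt{158}}{2692}$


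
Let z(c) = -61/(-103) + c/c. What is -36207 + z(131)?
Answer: -3729157/103 ≈ -36205.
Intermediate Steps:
z(c) = 164/103 (z(c) = -61*(-1/103) + 1 = 61/103 + 1 = 164/103)
-36207 + z(131) = -36207 + 164/103 = -3729157/103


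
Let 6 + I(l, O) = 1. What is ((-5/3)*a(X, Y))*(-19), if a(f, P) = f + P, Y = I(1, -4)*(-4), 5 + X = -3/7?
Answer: 3230/7 ≈ 461.43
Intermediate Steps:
I(l, O) = -5 (I(l, O) = -6 + 1 = -5)
X = -38/7 (X = -5 - 3/7 = -38/7 ≈ -5.4286)
Y = 20 (Y = -5*(-4) = 20)
a(f, P) = P + f
((-5/3)*a(X, Y))*(-19) = ((-5/3)*(20 - 38/7))*(-19) = (-5*1/3*(102/7))*(-19) = -5/3*102/7*(-19) = -170/7*(-19) = 3230/7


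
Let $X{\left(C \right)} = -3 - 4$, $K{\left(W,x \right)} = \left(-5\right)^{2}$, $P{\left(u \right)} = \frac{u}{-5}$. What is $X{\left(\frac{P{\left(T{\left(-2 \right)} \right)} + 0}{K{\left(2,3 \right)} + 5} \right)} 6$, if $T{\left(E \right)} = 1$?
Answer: $-42$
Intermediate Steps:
$P{\left(u \right)} = - \frac{u}{5}$ ($P{\left(u \right)} = u \left(- \frac{1}{5}\right) = - \frac{u}{5}$)
$K{\left(W,x \right)} = 25$
$X{\left(C \right)} = -7$
$X{\left(\frac{P{\left(T{\left(-2 \right)} \right)} + 0}{K{\left(2,3 \right)} + 5} \right)} 6 = \left(-7\right) 6 = -42$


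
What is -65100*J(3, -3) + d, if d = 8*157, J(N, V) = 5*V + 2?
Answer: 847556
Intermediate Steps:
J(N, V) = 2 + 5*V
d = 1256
-65100*J(3, -3) + d = -65100*(2 + 5*(-3)) + 1256 = -65100*(2 - 15) + 1256 = -65100*(-13) + 1256 = -525*(-1612) + 1256 = 846300 + 1256 = 847556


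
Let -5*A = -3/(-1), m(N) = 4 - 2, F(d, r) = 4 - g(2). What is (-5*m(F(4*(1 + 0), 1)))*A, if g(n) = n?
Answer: 6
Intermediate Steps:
F(d, r) = 2 (F(d, r) = 4 - 1*2 = 4 - 2 = 2)
m(N) = 2
A = -⅗ (A = -(-3)/(5*(-1)) = -(-3)*(-1)/5 = -⅕*3 = -⅗ ≈ -0.60000)
(-5*m(F(4*(1 + 0), 1)))*A = -5*2*(-⅗) = -10*(-⅗) = 6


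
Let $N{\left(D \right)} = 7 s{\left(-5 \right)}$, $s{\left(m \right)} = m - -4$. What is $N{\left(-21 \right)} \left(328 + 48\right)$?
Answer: $-2632$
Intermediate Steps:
$s{\left(m \right)} = 4 + m$ ($s{\left(m \right)} = m + 4 = 4 + m$)
$N{\left(D \right)} = -7$ ($N{\left(D \right)} = 7 \left(4 - 5\right) = 7 \left(-1\right) = -7$)
$N{\left(-21 \right)} \left(328 + 48\right) = - 7 \left(328 + 48\right) = \left(-7\right) 376 = -2632$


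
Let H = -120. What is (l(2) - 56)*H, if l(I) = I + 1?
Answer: 6360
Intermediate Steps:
l(I) = 1 + I
(l(2) - 56)*H = ((1 + 2) - 56)*(-120) = (3 - 56)*(-120) = -53*(-120) = 6360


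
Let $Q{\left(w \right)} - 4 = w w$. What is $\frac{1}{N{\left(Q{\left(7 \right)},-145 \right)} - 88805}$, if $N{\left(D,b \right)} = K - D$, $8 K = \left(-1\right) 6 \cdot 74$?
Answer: $- \frac{2}{177827} \approx -1.1247 \cdot 10^{-5}$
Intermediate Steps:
$Q{\left(w \right)} = 4 + w^{2}$ ($Q{\left(w \right)} = 4 + w w = 4 + w^{2}$)
$K = - \frac{111}{2}$ ($K = \frac{\left(-1\right) 6 \cdot 74}{8} = \frac{\left(-6\right) 74}{8} = \frac{1}{8} \left(-444\right) = - \frac{111}{2} \approx -55.5$)
$N{\left(D,b \right)} = - \frac{111}{2} - D$
$\frac{1}{N{\left(Q{\left(7 \right)},-145 \right)} - 88805} = \frac{1}{\left(- \frac{111}{2} - \left(4 + 7^{2}\right)\right) - 88805} = \frac{1}{\left(- \frac{111}{2} - \left(4 + 49\right)\right) - 88805} = \frac{1}{\left(- \frac{111}{2} - 53\right) - 88805} = \frac{1}{- \frac{217}{2} - 88805} = \frac{1}{- \frac{177827}{2}} = - \frac{2}{177827}$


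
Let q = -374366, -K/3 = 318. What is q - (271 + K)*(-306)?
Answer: -583364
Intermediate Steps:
K = -954 (K = -3*318 = -954)
q - (271 + K)*(-306) = -374366 - (271 - 954)*(-306) = -374366 - (-683)*(-306) = -374366 - 1*208998 = -374366 - 208998 = -583364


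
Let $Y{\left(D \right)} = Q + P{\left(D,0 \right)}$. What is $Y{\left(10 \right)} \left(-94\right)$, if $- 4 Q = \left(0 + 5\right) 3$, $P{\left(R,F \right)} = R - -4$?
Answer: $- \frac{1927}{2} \approx -963.5$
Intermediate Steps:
$P{\left(R,F \right)} = 4 + R$ ($P{\left(R,F \right)} = R + 4 = 4 + R$)
$Q = - \frac{15}{4}$ ($Q = - \frac{\left(0 + 5\right) 3}{4} = - \frac{5 \cdot 3}{4} = \left(- \frac{1}{4}\right) 15 = - \frac{15}{4} \approx -3.75$)
$Y{\left(D \right)} = \frac{1}{4} + D$ ($Y{\left(D \right)} = - \frac{15}{4} + \left(4 + D\right) = \frac{1}{4} + D$)
$Y{\left(10 \right)} \left(-94\right) = \left(\frac{1}{4} + 10\right) \left(-94\right) = \frac{41}{4} \left(-94\right) = - \frac{1927}{2}$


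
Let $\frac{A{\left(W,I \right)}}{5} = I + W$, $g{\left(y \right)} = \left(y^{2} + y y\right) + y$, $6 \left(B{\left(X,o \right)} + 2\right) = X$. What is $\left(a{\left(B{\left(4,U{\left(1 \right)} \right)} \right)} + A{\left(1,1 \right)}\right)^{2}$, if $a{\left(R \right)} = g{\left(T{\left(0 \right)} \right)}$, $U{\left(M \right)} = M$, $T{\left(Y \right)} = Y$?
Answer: $100$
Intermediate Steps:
$B{\left(X,o \right)} = -2 + \frac{X}{6}$
$g{\left(y \right)} = y + 2 y^{2}$ ($g{\left(y \right)} = \left(y^{2} + y^{2}\right) + y = 2 y^{2} + y = y + 2 y^{2}$)
$A{\left(W,I \right)} = 5 I + 5 W$ ($A{\left(W,I \right)} = 5 \left(I + W\right) = 5 I + 5 W$)
$a{\left(R \right)} = 0$ ($a{\left(R \right)} = 0 \left(1 + 2 \cdot 0\right) = 0 \left(1 + 0\right) = 0 \cdot 1 = 0$)
$\left(a{\left(B{\left(4,U{\left(1 \right)} \right)} \right)} + A{\left(1,1 \right)}\right)^{2} = \left(0 + \left(5 \cdot 1 + 5 \cdot 1\right)\right)^{2} = \left(0 + \left(5 + 5\right)\right)^{2} = \left(0 + 10\right)^{2} = 10^{2} = 100$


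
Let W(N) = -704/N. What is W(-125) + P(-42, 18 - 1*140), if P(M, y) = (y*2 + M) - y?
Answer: -19796/125 ≈ -158.37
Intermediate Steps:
P(M, y) = M + y (P(M, y) = (2*y + M) - y = (M + 2*y) - y = M + y)
W(-125) + P(-42, 18 - 1*140) = -704/(-125) + (-42 + (18 - 1*140)) = -704*(-1/125) + (-42 + (18 - 140)) = 704/125 + (-42 - 122) = 704/125 - 164 = -19796/125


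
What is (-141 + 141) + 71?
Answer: 71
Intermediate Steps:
(-141 + 141) + 71 = 0 + 71 = 71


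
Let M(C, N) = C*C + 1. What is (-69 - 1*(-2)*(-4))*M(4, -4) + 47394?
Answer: 46085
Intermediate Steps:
M(C, N) = 1 + C² (M(C, N) = C² + 1 = 1 + C²)
(-69 - 1*(-2)*(-4))*M(4, -4) + 47394 = (-69 - 1*(-2)*(-4))*(1 + 4²) + 47394 = (-69 + 2*(-4))*(1 + 16) + 47394 = (-69 - 8)*17 + 47394 = -77*17 + 47394 = -1309 + 47394 = 46085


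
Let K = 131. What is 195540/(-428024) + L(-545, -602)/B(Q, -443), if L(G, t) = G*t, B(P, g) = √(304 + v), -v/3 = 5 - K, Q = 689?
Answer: -48885/107006 + 164045*√682/341 ≈ 12563.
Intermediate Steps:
v = 378 (v = -3*(5 - 1*131) = -3*(5 - 131) = -3*(-126) = 378)
B(P, g) = √682 (B(P, g) = √(304 + 378) = √682)
195540/(-428024) + L(-545, -602)/B(Q, -443) = 195540/(-428024) + (-545*(-602))/(√682) = 195540*(-1/428024) + 328090*(√682/682) = -48885/107006 + 164045*√682/341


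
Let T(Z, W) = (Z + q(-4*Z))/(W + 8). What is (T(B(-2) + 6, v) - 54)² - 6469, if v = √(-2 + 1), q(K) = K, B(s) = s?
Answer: -14328433/4225 - 86544*I/4225 ≈ -3391.3 - 20.484*I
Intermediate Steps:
v = I (v = √(-1) = I ≈ 1.0*I)
T(Z, W) = -3*Z/(8 + W) (T(Z, W) = (Z - 4*Z)/(W + 8) = (-3*Z)/(8 + W) = -3*Z/(8 + W))
(T(B(-2) + 6, v) - 54)² - 6469 = (-3*(-2 + 6)/(8 + I) - 54)² - 6469 = (-3*4*(8 - I)/65 - 54)² - 6469 = ((-96/65 + 12*I/65) - 54)² - 6469 = (-3606/65 + 12*I/65)² - 6469 = -6469 + (-3606/65 + 12*I/65)²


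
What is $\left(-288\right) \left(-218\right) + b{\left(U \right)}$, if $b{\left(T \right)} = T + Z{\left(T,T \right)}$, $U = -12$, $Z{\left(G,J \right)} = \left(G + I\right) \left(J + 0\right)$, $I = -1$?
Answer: $62928$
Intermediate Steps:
$Z{\left(G,J \right)} = J \left(-1 + G\right)$ ($Z{\left(G,J \right)} = \left(G - 1\right) \left(J + 0\right) = \left(-1 + G\right) J = J \left(-1 + G\right)$)
$b{\left(T \right)} = T + T \left(-1 + T\right)$
$\left(-288\right) \left(-218\right) + b{\left(U \right)} = \left(-288\right) \left(-218\right) + \left(-12\right)^{2} = 62784 + 144 = 62928$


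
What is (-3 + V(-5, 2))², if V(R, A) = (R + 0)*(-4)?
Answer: 289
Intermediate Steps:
V(R, A) = -4*R (V(R, A) = R*(-4) = -4*R)
(-3 + V(-5, 2))² = (-3 - 4*(-5))² = (-3 + 20)² = 17² = 289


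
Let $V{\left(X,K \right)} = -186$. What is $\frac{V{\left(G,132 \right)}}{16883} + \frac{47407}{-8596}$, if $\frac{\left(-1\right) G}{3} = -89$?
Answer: $- \frac{801971237}{145126268} \approx -5.526$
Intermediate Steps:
$G = 267$ ($G = \left(-3\right) \left(-89\right) = 267$)
$\frac{V{\left(G,132 \right)}}{16883} + \frac{47407}{-8596} = - \frac{186}{16883} + \frac{47407}{-8596} = \left(-186\right) \frac{1}{16883} + 47407 \left(- \frac{1}{8596}\right) = - \frac{186}{16883} - \frac{47407}{8596} = - \frac{801971237}{145126268}$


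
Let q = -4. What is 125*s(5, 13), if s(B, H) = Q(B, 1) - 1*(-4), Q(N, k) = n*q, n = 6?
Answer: -2500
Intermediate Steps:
Q(N, k) = -24 (Q(N, k) = 6*(-4) = -24)
s(B, H) = -20 (s(B, H) = -24 - 1*(-4) = -24 + 4 = -20)
125*s(5, 13) = 125*(-20) = -2500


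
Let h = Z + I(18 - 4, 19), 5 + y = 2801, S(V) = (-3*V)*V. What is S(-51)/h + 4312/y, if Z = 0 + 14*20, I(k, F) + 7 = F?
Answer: -5139521/204108 ≈ -25.180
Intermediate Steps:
I(k, F) = -7 + F
S(V) = -3*V²
Z = 280 (Z = 0 + 280 = 280)
y = 2796 (y = -5 + 2801 = 2796)
h = 292 (h = 280 + (-7 + 19) = 280 + 12 = 292)
S(-51)/h + 4312/y = -3*(-51)²/292 + 4312/2796 = -3*2601*(1/292) + 4312*(1/2796) = -7803*1/292 + 1078/699 = -7803/292 + 1078/699 = -5139521/204108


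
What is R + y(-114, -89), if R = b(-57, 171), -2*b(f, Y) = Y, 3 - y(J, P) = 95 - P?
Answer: -533/2 ≈ -266.50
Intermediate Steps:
y(J, P) = -92 + P (y(J, P) = 3 - (95 - P) = 3 + (-95 + P) = -92 + P)
b(f, Y) = -Y/2
R = -171/2 (R = -1/2*171 = -171/2 ≈ -85.500)
R + y(-114, -89) = -171/2 + (-92 - 89) = -171/2 - 181 = -533/2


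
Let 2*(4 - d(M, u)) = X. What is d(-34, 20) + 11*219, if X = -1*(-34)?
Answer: 2396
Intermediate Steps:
X = 34
d(M, u) = -13 (d(M, u) = 4 - ½*34 = 4 - 17 = -13)
d(-34, 20) + 11*219 = -13 + 11*219 = -13 + 2409 = 2396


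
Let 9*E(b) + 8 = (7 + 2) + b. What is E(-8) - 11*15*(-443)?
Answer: 657848/9 ≈ 73094.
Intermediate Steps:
E(b) = 1/9 + b/9 (E(b) = -8/9 + ((7 + 2) + b)/9 = -8/9 + (9 + b)/9 = -8/9 + (1 + b/9) = 1/9 + b/9)
E(-8) - 11*15*(-443) = (1/9 + (1/9)*(-8)) - 11*15*(-443) = (1/9 - 8/9) - 165*(-443) = -7/9 + 73095 = 657848/9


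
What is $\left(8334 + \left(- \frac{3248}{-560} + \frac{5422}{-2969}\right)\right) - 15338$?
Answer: $- \frac{103915389}{14845} \approx -7000.0$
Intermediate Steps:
$\left(8334 + \left(- \frac{3248}{-560} + \frac{5422}{-2969}\right)\right) - 15338 = \left(8334 + \left(\left(-3248\right) \left(- \frac{1}{560}\right) + 5422 \left(- \frac{1}{2969}\right)\right)\right) - 15338 = \left(8334 + \left(\frac{29}{5} - \frac{5422}{2969}\right)\right) - 15338 = \left(8334 + \frac{58991}{14845}\right) - 15338 = \frac{123777221}{14845} - 15338 = - \frac{103915389}{14845}$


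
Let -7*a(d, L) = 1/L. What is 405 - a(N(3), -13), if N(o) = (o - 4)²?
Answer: 36854/91 ≈ 404.99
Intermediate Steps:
N(o) = (-4 + o)²
a(d, L) = -1/(7*L)
405 - a(N(3), -13) = 405 - (-1)/(7*(-13)) = 405 - (-1)*(-1)/(7*13) = 405 - 1*1/91 = 405 - 1/91 = 36854/91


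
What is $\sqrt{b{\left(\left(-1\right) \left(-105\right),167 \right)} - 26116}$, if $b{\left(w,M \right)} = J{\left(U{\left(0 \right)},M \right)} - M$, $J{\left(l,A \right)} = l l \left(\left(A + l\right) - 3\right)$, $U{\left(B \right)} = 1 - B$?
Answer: $3 i \sqrt{2902} \approx 161.61 i$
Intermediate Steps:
$J{\left(l,A \right)} = l^{2} \left(-3 + A + l\right)$
$b{\left(w,M \right)} = -2$ ($b{\left(w,M \right)} = \left(1 - 0\right)^{2} \left(-3 + M + \left(1 - 0\right)\right) - M = \left(1 + 0\right)^{2} \left(-3 + M + \left(1 + 0\right)\right) - M = 1^{2} \left(-3 + M + 1\right) - M = 1 \left(-2 + M\right) - M = \left(-2 + M\right) - M = -2$)
$\sqrt{b{\left(\left(-1\right) \left(-105\right),167 \right)} - 26116} = \sqrt{-2 - 26116} = \sqrt{-26118} = 3 i \sqrt{2902}$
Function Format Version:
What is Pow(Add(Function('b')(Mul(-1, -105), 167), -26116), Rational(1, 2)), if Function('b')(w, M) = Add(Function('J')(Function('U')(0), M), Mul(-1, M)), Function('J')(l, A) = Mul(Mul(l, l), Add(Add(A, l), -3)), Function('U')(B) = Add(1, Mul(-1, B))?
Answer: Mul(3, I, Pow(2902, Rational(1, 2))) ≈ Mul(161.61, I)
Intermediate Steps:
Function('J')(l, A) = Mul(Pow(l, 2), Add(-3, A, l))
Function('b')(w, M) = -2 (Function('b')(w, M) = Add(Mul(Pow(Add(1, Mul(-1, 0)), 2), Add(-3, M, Add(1, Mul(-1, 0)))), Mul(-1, M)) = Add(Mul(Pow(Add(1, 0), 2), Add(-3, M, Add(1, 0))), Mul(-1, M)) = Add(Mul(Pow(1, 2), Add(-3, M, 1)), Mul(-1, M)) = Add(Mul(1, Add(-2, M)), Mul(-1, M)) = Add(Add(-2, M), Mul(-1, M)) = -2)
Pow(Add(Function('b')(Mul(-1, -105), 167), -26116), Rational(1, 2)) = Pow(Add(-2, -26116), Rational(1, 2)) = Pow(-26118, Rational(1, 2)) = Mul(3, I, Pow(2902, Rational(1, 2)))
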